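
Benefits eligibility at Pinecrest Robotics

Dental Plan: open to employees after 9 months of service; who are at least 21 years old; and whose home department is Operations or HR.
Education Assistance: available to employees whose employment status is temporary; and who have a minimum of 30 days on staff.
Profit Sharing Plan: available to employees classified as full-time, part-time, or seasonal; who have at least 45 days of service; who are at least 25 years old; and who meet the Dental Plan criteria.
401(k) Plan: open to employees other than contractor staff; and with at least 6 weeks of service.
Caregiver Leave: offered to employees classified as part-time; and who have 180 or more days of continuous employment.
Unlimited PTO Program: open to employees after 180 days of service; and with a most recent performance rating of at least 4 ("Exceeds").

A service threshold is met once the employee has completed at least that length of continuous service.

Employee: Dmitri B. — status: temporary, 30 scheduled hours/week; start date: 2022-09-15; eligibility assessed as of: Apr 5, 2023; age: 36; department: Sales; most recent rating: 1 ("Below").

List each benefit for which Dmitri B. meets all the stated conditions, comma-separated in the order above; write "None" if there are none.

Education Assistance, 401(k) Plan

Service from 2022-09-15 to Apr 5, 2023: 202 days.
Dental Plan — service 202 days < 9 months (≈270 days) ✗ → not eligible.
Education Assistance — status temporary ✓; service 202 days ≥ 30 days ✓ → eligible.
Profit Sharing Plan — status temporary ✗ (requires full-time, part-time, or seasonal) → not eligible.
401(k) Plan — status temporary ✓ (not excluded); service 202 days ≥ 6 weeks (≈42 days) ✓ → eligible.
Caregiver Leave — status temporary ✗ (requires part-time) → not eligible.
Unlimited PTO Program — service 202 days ≥ 180 days ✓; rating 1 < 4 ✗ → not eligible.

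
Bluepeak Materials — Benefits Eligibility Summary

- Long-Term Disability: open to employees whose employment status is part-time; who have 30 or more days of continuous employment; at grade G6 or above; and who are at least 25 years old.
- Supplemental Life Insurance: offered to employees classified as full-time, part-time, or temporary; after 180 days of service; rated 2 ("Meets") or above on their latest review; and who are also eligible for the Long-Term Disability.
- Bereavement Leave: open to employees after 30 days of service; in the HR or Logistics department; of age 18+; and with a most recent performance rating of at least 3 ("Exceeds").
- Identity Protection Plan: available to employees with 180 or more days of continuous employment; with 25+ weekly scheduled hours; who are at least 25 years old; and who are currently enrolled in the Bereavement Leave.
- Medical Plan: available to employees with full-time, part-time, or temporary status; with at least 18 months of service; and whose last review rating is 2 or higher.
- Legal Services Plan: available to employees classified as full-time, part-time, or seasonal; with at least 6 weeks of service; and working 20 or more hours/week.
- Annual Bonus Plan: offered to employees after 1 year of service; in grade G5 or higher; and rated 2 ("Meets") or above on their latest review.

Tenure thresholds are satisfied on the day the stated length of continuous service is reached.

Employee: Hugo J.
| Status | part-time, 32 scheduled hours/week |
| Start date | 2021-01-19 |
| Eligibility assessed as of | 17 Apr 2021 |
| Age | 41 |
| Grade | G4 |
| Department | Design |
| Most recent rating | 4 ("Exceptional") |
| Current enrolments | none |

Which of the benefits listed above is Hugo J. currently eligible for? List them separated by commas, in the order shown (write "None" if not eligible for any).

Service from 2021-01-19 to 17 Apr 2021: 88 days.
Long-Term Disability — status part-time ✓; service 88 days ≥ 30 days ✓; grade G4 < G6 ✗ → not eligible.
Supplemental Life Insurance — status part-time ✓; service 88 days < 180 days ✗ → not eligible.
Bereavement Leave — service 88 days ≥ 30 days ✓; dept Design ✗ → not eligible.
Identity Protection Plan — service 88 days < 180 days ✗ → not eligible.
Medical Plan — status part-time ✓; service 88 days < 18 months (≈540 days) ✗ → not eligible.
Legal Services Plan — status part-time ✓; service 88 days ≥ 6 weeks (≈42 days) ✓; 32 hrs/wk ≥ 20 ✓ → eligible.
Annual Bonus Plan — service 88 days < 1 year (≈365 days) ✗ → not eligible.

Legal Services Plan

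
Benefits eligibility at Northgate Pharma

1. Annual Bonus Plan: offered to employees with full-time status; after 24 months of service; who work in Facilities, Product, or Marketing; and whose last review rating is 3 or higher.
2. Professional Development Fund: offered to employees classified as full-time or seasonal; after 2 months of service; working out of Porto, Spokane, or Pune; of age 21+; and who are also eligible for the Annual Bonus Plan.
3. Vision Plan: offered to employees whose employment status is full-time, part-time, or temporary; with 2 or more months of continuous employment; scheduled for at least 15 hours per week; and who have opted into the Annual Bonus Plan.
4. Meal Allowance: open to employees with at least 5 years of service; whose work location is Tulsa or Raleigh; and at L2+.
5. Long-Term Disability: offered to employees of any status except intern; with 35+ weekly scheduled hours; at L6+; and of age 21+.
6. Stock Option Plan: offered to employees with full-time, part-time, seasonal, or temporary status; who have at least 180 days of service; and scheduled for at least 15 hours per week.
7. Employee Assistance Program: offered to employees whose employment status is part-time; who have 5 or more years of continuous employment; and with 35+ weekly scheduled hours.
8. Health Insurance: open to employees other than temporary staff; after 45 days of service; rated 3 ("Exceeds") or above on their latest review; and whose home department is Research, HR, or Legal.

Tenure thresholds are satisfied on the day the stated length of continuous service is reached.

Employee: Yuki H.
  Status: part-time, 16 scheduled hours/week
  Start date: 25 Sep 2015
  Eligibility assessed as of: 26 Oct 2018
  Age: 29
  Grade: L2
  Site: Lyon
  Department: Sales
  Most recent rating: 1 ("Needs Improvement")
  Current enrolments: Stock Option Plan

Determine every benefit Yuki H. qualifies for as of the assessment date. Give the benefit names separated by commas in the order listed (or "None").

Stock Option Plan

Service from 25 Sep 2015 to 26 Oct 2018: 1127 days.
Annual Bonus Plan — status part-time ✗ (requires full-time) → not eligible.
Professional Development Fund — status part-time ✗ (requires full-time or seasonal) → not eligible.
Vision Plan — status part-time ✓; service 1127 days ≥ 2 months (≈60 days) ✓; 16 hrs/wk ≥ 15 ✓; not enrolled in Annual Bonus Plan ✗ → not eligible.
Meal Allowance — service 1127 days < 5 years (≈1825 days) ✗ → not eligible.
Long-Term Disability — status part-time ✓ (not excluded); 16 hrs/wk < 35 ✗ → not eligible.
Stock Option Plan — status part-time ✓; service 1127 days ≥ 180 days ✓; 16 hrs/wk ≥ 15 ✓ → eligible.
Employee Assistance Program — status part-time ✓; service 1127 days < 5 years (≈1825 days) ✗ → not eligible.
Health Insurance — status part-time ✓ (not excluded); service 1127 days ≥ 45 days ✓; rating 1 < 3 ✗ → not eligible.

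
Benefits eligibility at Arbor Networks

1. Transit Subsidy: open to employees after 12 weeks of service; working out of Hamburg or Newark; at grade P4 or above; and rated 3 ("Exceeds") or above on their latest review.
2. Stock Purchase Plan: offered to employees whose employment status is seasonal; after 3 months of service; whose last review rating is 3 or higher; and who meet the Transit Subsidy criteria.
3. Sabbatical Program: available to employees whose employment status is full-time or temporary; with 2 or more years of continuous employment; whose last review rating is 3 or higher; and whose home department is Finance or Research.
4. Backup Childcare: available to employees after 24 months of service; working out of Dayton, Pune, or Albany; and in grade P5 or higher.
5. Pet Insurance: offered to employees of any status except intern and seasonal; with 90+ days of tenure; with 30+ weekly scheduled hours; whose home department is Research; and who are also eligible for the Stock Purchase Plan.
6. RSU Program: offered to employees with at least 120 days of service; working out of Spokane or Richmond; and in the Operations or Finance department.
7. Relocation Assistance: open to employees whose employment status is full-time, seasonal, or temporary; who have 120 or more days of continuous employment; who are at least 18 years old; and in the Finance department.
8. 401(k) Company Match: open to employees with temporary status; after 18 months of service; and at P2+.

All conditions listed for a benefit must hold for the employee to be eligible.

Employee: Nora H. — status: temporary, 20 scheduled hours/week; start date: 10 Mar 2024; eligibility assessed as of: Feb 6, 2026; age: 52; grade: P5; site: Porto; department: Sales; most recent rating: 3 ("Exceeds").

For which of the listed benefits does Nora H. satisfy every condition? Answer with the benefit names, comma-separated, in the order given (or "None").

Service from 10 Mar 2024 to Feb 6, 2026: 698 days.
Transit Subsidy — service 698 days ≥ 12 weeks (≈84 days) ✓; site Porto ✗ (not Hamburg or Newark) → not eligible.
Stock Purchase Plan — status temporary ✗ (requires seasonal) → not eligible.
Sabbatical Program — status temporary ✓; service 698 days < 2 years (≈730 days) ✗ → not eligible.
Backup Childcare — service 698 days < 24 months (≈720 days) ✗ → not eligible.
Pet Insurance — status temporary ✓ (not excluded); service 698 days ≥ 90 days ✓; 20 hrs/wk < 30 ✗ → not eligible.
RSU Program — service 698 days ≥ 120 days ✓; site Porto ✗ (not Spokane or Richmond) → not eligible.
Relocation Assistance — status temporary ✓; service 698 days ≥ 120 days ✓; age 52 ≥ 18 ✓; dept Sales ✗ → not eligible.
401(k) Company Match — status temporary ✓; service 698 days ≥ 18 months (≈540 days) ✓; grade P5 ≥ P2 ✓ → eligible.

401(k) Company Match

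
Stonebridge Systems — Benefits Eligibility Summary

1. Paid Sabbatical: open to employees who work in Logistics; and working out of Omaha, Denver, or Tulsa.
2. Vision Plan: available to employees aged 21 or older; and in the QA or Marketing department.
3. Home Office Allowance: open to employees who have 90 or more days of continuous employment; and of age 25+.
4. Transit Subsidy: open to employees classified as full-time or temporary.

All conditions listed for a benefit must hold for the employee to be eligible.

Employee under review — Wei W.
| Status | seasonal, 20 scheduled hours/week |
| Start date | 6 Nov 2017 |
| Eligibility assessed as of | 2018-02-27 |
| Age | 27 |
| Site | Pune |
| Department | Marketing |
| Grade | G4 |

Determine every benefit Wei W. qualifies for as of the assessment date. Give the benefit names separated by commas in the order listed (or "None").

Service from 6 Nov 2017 to 2018-02-27: 113 days.
Paid Sabbatical — dept Marketing ✗ → not eligible.
Vision Plan — age 27 ≥ 21 ✓; dept Marketing ✓ → eligible.
Home Office Allowance — service 113 days ≥ 90 days ✓; age 27 ≥ 25 ✓ → eligible.
Transit Subsidy — status seasonal ✗ (requires full-time or temporary) → not eligible.

Vision Plan, Home Office Allowance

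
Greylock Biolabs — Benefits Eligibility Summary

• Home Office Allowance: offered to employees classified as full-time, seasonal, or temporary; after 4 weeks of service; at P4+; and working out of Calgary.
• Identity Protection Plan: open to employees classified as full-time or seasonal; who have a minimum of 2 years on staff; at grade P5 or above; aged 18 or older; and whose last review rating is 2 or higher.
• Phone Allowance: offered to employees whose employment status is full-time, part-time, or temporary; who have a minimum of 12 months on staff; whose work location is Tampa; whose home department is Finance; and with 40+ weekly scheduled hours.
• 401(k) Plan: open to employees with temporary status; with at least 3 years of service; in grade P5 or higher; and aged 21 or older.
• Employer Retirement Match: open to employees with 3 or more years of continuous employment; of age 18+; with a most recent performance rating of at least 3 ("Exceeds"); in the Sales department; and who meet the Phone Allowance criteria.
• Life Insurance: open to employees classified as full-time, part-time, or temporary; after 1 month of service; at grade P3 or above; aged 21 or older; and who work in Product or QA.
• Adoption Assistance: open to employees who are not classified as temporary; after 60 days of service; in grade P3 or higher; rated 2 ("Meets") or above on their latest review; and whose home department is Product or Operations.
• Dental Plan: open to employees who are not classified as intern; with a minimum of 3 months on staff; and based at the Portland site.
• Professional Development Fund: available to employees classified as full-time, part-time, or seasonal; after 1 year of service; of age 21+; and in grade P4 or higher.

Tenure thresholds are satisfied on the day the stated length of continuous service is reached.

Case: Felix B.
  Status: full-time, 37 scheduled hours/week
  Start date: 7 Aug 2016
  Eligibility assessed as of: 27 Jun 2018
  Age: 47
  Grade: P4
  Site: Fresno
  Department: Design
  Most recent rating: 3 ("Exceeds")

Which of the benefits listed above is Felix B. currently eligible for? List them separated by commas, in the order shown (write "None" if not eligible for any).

Professional Development Fund

Service from 7 Aug 2016 to 27 Jun 2018: 689 days.
Home Office Allowance — status full-time ✓; service 689 days ≥ 4 weeks (≈28 days) ✓; grade P4 ≥ P4 ✓; site Fresno ✗ (not Calgary) → not eligible.
Identity Protection Plan — status full-time ✓; service 689 days < 2 years (≈730 days) ✗ → not eligible.
Phone Allowance — status full-time ✓; service 689 days ≥ 12 months (≈360 days) ✓; site Fresno ✗ (not Tampa) → not eligible.
401(k) Plan — status full-time ✗ (requires temporary) → not eligible.
Employer Retirement Match — service 689 days < 3 years (≈1095 days) ✗ → not eligible.
Life Insurance — status full-time ✓; service 689 days ≥ 1 month (≈30 days) ✓; grade P4 ≥ P3 ✓; age 47 ≥ 21 ✓; dept Design ✗ → not eligible.
Adoption Assistance — status full-time ✓ (not excluded); service 689 days ≥ 60 days ✓; grade P4 ≥ P3 ✓; rating 3 ≥ 2 ✓; dept Design ✗ → not eligible.
Dental Plan — status full-time ✓ (not excluded); service 689 days ≥ 3 months (≈90 days) ✓; site Fresno ✗ (not Portland) → not eligible.
Professional Development Fund — status full-time ✓; service 689 days ≥ 1 year (≈365 days) ✓; age 47 ≥ 21 ✓; grade P4 ≥ P4 ✓ → eligible.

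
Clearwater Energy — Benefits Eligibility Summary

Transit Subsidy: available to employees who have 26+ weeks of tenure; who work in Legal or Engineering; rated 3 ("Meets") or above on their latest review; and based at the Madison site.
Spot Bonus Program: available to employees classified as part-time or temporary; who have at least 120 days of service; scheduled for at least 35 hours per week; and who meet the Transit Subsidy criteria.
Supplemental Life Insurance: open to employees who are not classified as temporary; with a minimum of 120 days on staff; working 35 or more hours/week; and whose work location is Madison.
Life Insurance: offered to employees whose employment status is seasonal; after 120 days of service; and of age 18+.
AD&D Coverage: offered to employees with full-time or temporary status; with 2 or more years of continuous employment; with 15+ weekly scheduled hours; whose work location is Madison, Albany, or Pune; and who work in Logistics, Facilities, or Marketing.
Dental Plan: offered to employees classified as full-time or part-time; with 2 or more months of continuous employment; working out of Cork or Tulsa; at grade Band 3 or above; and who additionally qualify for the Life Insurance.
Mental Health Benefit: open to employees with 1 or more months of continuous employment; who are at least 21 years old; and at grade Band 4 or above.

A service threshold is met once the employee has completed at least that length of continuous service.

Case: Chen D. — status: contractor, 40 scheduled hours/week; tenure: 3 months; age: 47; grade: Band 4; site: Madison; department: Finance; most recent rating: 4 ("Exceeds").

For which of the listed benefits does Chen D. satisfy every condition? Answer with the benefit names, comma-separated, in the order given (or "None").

Mental Health Benefit

Transit Subsidy — service 3 months < 26 weeks (≈182 days) ✗ → not eligible.
Spot Bonus Program — status contractor ✗ (requires part-time or temporary) → not eligible.
Supplemental Life Insurance — status contractor ✓ (not excluded); service 3 months < 120 days ✗ → not eligible.
Life Insurance — status contractor ✗ (requires seasonal) → not eligible.
AD&D Coverage — status contractor ✗ (requires full-time or temporary) → not eligible.
Dental Plan — status contractor ✗ (requires full-time or part-time) → not eligible.
Mental Health Benefit — service 3 months ≥ 1 month ✓; age 47 ≥ 21 ✓; grade Band 4 ≥ Band 4 ✓ → eligible.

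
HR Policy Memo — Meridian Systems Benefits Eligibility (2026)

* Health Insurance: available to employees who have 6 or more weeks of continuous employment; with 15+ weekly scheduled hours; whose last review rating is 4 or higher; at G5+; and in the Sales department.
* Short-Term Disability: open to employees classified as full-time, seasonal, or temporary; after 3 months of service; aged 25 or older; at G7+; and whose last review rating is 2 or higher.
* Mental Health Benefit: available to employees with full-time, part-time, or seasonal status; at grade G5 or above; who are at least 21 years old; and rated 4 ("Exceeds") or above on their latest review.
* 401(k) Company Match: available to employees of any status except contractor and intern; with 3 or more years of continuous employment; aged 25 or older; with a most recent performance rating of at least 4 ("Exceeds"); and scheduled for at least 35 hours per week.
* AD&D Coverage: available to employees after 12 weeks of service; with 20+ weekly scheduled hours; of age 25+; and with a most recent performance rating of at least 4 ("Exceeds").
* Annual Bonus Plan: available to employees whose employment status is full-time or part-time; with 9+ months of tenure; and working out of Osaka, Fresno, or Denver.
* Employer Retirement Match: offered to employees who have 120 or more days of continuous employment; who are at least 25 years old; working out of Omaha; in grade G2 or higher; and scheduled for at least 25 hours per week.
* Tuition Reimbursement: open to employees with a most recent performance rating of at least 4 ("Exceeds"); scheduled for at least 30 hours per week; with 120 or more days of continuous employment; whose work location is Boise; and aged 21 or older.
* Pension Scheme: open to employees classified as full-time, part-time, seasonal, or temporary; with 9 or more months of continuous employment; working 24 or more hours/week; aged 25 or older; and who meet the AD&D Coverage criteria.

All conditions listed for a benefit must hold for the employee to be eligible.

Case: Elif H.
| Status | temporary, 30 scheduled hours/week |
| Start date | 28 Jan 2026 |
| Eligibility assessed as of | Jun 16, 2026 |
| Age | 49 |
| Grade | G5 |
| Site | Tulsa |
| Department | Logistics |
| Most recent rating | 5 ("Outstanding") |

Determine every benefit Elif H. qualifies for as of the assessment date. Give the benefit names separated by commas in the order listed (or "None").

AD&D Coverage

Service from 28 Jan 2026 to Jun 16, 2026: 139 days.
Health Insurance — service 139 days ≥ 6 weeks (≈42 days) ✓; 30 hrs/wk ≥ 15 ✓; rating 5 ≥ 4 ✓; grade G5 ≥ G5 ✓; dept Logistics ✗ → not eligible.
Short-Term Disability — status temporary ✓; service 139 days ≥ 3 months (≈90 days) ✓; age 49 ≥ 25 ✓; grade G5 < G7 ✗ → not eligible.
Mental Health Benefit — status temporary ✗ (requires full-time, part-time, or seasonal) → not eligible.
401(k) Company Match — status temporary ✓ (not excluded); service 139 days < 3 years (≈1095 days) ✗ → not eligible.
AD&D Coverage — service 139 days ≥ 12 weeks (≈84 days) ✓; 30 hrs/wk ≥ 20 ✓; age 49 ≥ 25 ✓; rating 5 ≥ 4 ✓ → eligible.
Annual Bonus Plan — status temporary ✗ (requires full-time or part-time) → not eligible.
Employer Retirement Match — service 139 days ≥ 120 days ✓; age 49 ≥ 25 ✓; site Tulsa ✗ (not Omaha) → not eligible.
Tuition Reimbursement — rating 5 ≥ 4 ✓; 30 hrs/wk ≥ 30 ✓; service 139 days ≥ 120 days ✓; site Tulsa ✗ (not Boise) → not eligible.
Pension Scheme — status temporary ✓; service 139 days < 9 months (≈270 days) ✗ → not eligible.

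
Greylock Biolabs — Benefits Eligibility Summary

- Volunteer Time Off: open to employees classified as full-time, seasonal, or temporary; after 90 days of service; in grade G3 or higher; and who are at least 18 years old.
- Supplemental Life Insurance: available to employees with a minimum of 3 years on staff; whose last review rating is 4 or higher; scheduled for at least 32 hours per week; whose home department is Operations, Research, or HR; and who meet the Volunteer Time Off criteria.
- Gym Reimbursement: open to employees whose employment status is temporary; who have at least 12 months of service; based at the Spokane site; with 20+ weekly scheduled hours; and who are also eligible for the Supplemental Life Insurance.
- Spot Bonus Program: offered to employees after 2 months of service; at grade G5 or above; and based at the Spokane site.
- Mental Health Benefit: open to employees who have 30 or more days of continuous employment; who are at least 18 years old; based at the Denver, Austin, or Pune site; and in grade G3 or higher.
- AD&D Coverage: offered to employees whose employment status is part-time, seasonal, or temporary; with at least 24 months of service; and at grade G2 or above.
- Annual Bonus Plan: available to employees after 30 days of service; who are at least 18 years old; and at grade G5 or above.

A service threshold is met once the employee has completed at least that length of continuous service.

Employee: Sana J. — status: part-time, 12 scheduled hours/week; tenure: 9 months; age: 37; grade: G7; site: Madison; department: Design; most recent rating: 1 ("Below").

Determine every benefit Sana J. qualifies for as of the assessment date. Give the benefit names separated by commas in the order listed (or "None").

Volunteer Time Off — status part-time ✗ (requires full-time, seasonal, or temporary) → not eligible.
Supplemental Life Insurance — service 9 months < 3 years (≈1095 days) ✗ → not eligible.
Gym Reimbursement — status part-time ✗ (requires temporary) → not eligible.
Spot Bonus Program — service 9 months ≥ 2 months ✓; grade G7 ≥ G5 ✓; site Madison ✗ (not Spokane) → not eligible.
Mental Health Benefit — service 9 months ≥ 30 days ✓; age 37 ≥ 18 ✓; site Madison ✗ (not Denver, Austin, or Pune) → not eligible.
AD&D Coverage — status part-time ✓; service 9 months < 24 months ✗ → not eligible.
Annual Bonus Plan — service 9 months ≥ 30 days ✓; age 37 ≥ 18 ✓; grade G7 ≥ G5 ✓ → eligible.

Annual Bonus Plan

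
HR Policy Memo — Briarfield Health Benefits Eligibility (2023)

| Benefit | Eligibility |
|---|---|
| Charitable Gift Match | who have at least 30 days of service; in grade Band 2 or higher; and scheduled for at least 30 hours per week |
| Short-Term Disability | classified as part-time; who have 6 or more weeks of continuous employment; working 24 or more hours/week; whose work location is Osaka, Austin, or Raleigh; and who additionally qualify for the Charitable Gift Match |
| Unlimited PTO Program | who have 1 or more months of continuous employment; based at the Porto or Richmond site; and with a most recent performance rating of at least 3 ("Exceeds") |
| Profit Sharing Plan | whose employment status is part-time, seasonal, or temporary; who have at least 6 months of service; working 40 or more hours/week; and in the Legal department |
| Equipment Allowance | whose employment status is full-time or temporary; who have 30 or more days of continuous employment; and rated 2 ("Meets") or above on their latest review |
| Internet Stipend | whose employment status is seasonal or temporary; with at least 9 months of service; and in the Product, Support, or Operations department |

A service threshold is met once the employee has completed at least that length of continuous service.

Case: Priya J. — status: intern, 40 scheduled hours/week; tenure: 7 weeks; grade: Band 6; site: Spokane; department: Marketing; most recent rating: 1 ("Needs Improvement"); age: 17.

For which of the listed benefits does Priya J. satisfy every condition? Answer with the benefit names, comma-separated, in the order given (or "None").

Charitable Gift Match

Charitable Gift Match — service 7 weeks ≥ 30 days ✓; grade Band 6 ≥ Band 2 ✓; 40 hrs/wk ≥ 30 ✓ → eligible.
Short-Term Disability — status intern ✗ (requires part-time) → not eligible.
Unlimited PTO Program — service 7 weeks ≥ 1 month (≈30 days) ✓; site Spokane ✗ (not Porto or Richmond) → not eligible.
Profit Sharing Plan — status intern ✗ (requires part-time, seasonal, or temporary) → not eligible.
Equipment Allowance — status intern ✗ (requires full-time or temporary) → not eligible.
Internet Stipend — status intern ✗ (requires seasonal or temporary) → not eligible.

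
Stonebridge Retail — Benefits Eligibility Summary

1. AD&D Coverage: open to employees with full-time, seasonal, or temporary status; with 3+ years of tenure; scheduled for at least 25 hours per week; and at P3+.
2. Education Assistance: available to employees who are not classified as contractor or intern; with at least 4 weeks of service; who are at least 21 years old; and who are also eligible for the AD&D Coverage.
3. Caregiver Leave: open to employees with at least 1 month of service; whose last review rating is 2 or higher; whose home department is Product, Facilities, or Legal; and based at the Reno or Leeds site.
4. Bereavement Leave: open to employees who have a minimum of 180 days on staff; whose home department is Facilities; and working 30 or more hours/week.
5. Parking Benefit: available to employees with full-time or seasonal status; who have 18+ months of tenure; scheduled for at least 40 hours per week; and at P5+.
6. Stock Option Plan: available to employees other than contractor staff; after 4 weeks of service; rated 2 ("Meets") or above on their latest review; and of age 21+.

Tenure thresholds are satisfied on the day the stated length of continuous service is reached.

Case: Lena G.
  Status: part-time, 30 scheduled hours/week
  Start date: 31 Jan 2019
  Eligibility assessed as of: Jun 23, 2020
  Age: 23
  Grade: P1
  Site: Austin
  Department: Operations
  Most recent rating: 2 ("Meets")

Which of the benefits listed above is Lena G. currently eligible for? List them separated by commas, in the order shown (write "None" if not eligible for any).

Service from 31 Jan 2019 to Jun 23, 2020: 509 days.
AD&D Coverage — status part-time ✗ (requires full-time, seasonal, or temporary) → not eligible.
Education Assistance — status part-time ✓ (not excluded); service 509 days ≥ 4 weeks (≈28 days) ✓; age 23 ≥ 21 ✓; not eligible for AD&D Coverage ✗ → not eligible.
Caregiver Leave — service 509 days ≥ 1 month (≈30 days) ✓; rating 2 ≥ 2 ✓; dept Operations ✗ → not eligible.
Bereavement Leave — service 509 days ≥ 180 days ✓; dept Operations ✗ → not eligible.
Parking Benefit — status part-time ✗ (requires full-time or seasonal) → not eligible.
Stock Option Plan — status part-time ✓ (not excluded); service 509 days ≥ 4 weeks (≈28 days) ✓; rating 2 ≥ 2 ✓; age 23 ≥ 21 ✓ → eligible.

Stock Option Plan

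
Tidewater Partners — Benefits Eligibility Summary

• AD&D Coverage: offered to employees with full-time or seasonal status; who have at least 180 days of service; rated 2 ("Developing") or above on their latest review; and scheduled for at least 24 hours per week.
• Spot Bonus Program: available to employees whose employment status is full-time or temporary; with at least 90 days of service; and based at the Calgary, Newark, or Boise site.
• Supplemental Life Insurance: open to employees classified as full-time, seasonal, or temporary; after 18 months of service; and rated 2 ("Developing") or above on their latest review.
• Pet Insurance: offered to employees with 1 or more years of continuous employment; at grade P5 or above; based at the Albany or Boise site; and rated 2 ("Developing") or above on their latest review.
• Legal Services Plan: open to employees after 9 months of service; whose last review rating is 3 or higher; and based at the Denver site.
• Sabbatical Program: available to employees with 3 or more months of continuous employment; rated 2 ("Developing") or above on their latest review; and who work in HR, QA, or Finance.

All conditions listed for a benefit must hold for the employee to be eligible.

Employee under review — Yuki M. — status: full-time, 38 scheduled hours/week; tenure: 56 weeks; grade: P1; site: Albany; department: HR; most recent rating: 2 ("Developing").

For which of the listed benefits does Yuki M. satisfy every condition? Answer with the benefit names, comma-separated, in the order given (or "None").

AD&D Coverage, Sabbatical Program

AD&D Coverage — status full-time ✓; service 56 weeks ≥ 180 days ✓; rating 2 ≥ 2 ✓; 38 hrs/wk ≥ 24 ✓ → eligible.
Spot Bonus Program — status full-time ✓; service 56 weeks ≥ 90 days ✓; site Albany ✗ (not Calgary, Newark, or Boise) → not eligible.
Supplemental Life Insurance — status full-time ✓; service 56 weeks < 18 months (≈540 days) ✗ → not eligible.
Pet Insurance — service 56 weeks ≥ 1 year (≈365 days) ✓; grade P1 < P5 ✗ → not eligible.
Legal Services Plan — service 56 weeks ≥ 9 months (≈270 days) ✓; rating 2 < 3 ✗ → not eligible.
Sabbatical Program — service 56 weeks ≥ 3 months (≈90 days) ✓; rating 2 ≥ 2 ✓; dept HR ✓ → eligible.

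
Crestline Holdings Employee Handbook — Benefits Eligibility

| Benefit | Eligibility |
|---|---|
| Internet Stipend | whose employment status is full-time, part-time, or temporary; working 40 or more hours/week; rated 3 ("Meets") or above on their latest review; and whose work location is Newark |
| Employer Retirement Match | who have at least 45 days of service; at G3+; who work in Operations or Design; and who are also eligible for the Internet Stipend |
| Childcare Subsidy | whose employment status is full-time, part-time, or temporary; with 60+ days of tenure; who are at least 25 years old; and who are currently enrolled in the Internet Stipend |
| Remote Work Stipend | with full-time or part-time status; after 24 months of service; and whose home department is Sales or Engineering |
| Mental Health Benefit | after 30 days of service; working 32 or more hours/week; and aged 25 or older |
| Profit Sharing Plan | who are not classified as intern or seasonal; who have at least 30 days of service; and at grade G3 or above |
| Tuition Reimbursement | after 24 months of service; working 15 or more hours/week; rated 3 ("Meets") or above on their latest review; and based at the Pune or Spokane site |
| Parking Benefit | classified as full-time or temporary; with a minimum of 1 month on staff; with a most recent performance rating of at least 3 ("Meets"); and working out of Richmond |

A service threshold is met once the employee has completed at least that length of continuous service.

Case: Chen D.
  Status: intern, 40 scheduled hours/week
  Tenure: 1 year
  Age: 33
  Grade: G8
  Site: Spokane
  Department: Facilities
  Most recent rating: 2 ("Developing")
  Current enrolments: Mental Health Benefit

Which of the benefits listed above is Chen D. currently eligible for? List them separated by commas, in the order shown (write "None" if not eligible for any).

Mental Health Benefit

Internet Stipend — status intern ✗ (requires full-time, part-time, or temporary) → not eligible.
Employer Retirement Match — service 1 year ≥ 45 days ✓; grade G8 ≥ G3 ✓; dept Facilities ✗ → not eligible.
Childcare Subsidy — status intern ✗ (requires full-time, part-time, or temporary) → not eligible.
Remote Work Stipend — status intern ✗ (requires full-time or part-time) → not eligible.
Mental Health Benefit — service 1 year ≥ 30 days ✓; 40 hrs/wk ≥ 32 ✓; age 33 ≥ 25 ✓ → eligible.
Profit Sharing Plan — status intern ✗ (excluded) → not eligible.
Tuition Reimbursement — service 1 year < 24 months (≈720 days) ✗ → not eligible.
Parking Benefit — status intern ✗ (requires full-time or temporary) → not eligible.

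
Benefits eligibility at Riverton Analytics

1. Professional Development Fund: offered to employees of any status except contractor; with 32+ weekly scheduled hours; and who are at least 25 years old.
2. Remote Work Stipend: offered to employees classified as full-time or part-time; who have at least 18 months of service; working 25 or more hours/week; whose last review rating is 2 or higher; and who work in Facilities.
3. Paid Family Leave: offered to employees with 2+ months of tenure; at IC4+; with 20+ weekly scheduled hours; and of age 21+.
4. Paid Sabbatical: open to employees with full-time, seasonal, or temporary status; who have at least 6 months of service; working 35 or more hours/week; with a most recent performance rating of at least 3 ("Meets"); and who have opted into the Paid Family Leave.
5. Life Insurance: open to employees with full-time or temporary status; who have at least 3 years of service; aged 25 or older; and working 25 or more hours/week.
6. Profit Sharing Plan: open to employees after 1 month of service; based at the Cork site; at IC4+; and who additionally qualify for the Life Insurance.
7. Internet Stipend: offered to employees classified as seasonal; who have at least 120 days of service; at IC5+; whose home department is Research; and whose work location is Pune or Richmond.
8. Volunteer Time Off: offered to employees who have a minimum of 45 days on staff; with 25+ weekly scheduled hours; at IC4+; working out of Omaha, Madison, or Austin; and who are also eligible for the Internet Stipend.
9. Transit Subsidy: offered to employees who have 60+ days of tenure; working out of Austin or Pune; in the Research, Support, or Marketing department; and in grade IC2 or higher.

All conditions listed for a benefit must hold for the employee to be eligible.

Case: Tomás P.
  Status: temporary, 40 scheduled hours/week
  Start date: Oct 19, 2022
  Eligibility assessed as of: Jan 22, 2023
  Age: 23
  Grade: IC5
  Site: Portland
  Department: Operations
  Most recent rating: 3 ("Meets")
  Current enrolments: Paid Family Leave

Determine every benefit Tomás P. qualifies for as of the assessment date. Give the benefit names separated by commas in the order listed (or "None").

Service from Oct 19, 2022 to Jan 22, 2023: 95 days.
Professional Development Fund — status temporary ✓ (not excluded); 40 hrs/wk ≥ 32 ✓; age 23 < 25 ✗ → not eligible.
Remote Work Stipend — status temporary ✗ (requires full-time or part-time) → not eligible.
Paid Family Leave — service 95 days ≥ 2 months (≈60 days) ✓; grade IC5 ≥ IC4 ✓; 40 hrs/wk ≥ 20 ✓; age 23 ≥ 21 ✓ → eligible.
Paid Sabbatical — status temporary ✓; service 95 days < 6 months (≈180 days) ✗ → not eligible.
Life Insurance — status temporary ✓; service 95 days < 3 years (≈1095 days) ✗ → not eligible.
Profit Sharing Plan — service 95 days ≥ 1 month (≈30 days) ✓; site Portland ✗ (not Cork) → not eligible.
Internet Stipend — status temporary ✗ (requires seasonal) → not eligible.
Volunteer Time Off — service 95 days ≥ 45 days ✓; 40 hrs/wk ≥ 25 ✓; grade IC5 ≥ IC4 ✓; site Portland ✗ (not Omaha, Madison, or Austin) → not eligible.
Transit Subsidy — service 95 days ≥ 60 days ✓; site Portland ✗ (not Austin or Pune) → not eligible.

Paid Family Leave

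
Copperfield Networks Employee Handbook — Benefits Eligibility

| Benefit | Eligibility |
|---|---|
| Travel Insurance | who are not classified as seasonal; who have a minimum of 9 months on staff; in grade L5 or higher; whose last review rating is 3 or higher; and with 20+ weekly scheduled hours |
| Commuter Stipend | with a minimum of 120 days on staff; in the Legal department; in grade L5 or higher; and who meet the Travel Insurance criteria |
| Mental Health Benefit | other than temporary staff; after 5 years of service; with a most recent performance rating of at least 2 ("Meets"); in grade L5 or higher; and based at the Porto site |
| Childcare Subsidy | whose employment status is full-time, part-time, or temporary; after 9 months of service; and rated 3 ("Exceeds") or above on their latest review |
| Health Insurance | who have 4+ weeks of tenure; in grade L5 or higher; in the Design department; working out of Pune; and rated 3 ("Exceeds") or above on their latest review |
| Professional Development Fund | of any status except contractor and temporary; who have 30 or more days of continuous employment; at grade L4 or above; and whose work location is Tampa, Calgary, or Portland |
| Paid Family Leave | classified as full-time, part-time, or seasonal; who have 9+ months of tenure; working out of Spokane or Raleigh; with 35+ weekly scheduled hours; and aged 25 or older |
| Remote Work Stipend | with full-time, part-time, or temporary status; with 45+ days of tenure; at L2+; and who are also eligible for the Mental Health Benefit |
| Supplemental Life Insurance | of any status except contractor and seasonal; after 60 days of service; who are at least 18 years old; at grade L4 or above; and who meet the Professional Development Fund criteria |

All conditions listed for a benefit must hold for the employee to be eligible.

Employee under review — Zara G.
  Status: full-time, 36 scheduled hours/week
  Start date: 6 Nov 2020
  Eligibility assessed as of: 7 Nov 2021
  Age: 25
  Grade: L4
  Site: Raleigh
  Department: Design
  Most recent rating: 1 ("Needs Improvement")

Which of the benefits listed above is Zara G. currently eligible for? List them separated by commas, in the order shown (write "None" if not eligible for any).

Paid Family Leave

Service from 6 Nov 2020 to 7 Nov 2021: 366 days.
Travel Insurance — status full-time ✓ (not excluded); service 366 days ≥ 9 months (≈270 days) ✓; grade L4 < L5 ✗ → not eligible.
Commuter Stipend — service 366 days ≥ 120 days ✓; dept Design ✗ → not eligible.
Mental Health Benefit — status full-time ✓ (not excluded); service 366 days < 5 years (≈1825 days) ✗ → not eligible.
Childcare Subsidy — status full-time ✓; service 366 days ≥ 9 months (≈270 days) ✓; rating 1 < 3 ✗ → not eligible.
Health Insurance — service 366 days ≥ 4 weeks (≈28 days) ✓; grade L4 < L5 ✗ → not eligible.
Professional Development Fund — status full-time ✓ (not excluded); service 366 days ≥ 30 days ✓; grade L4 ≥ L4 ✓; site Raleigh ✗ (not Tampa, Calgary, or Portland) → not eligible.
Paid Family Leave — status full-time ✓; service 366 days ≥ 9 months (≈270 days) ✓; site Raleigh ✓; 36 hrs/wk ≥ 35 ✓; age 25 ≥ 25 ✓ → eligible.
Remote Work Stipend — status full-time ✓; service 366 days ≥ 45 days ✓; grade L4 ≥ L2 ✓; not eligible for Mental Health Benefit ✗ → not eligible.
Supplemental Life Insurance — status full-time ✓ (not excluded); service 366 days ≥ 60 days ✓; age 25 ≥ 18 ✓; grade L4 ≥ L4 ✓; not eligible for Professional Development Fund ✗ → not eligible.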